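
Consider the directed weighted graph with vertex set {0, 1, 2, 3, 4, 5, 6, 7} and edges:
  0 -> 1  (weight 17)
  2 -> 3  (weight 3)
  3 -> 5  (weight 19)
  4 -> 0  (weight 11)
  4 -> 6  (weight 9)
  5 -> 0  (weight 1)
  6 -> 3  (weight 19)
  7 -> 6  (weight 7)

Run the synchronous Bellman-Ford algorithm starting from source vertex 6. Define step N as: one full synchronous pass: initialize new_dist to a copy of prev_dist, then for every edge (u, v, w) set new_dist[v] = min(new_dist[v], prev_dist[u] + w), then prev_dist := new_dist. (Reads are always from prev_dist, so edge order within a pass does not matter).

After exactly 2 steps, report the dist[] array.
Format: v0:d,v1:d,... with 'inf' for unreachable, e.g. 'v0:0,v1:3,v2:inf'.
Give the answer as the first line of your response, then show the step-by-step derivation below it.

v0:inf,v1:inf,v2:inf,v3:19,v4:inf,v5:38,v6:0,v7:inf

step 1: dist = v0:inf,v1:inf,v2:inf,v3:19,v4:inf,v5:inf,v6:0,v7:inf
step 2: dist = v0:inf,v1:inf,v2:inf,v3:19,v4:inf,v5:38,v6:0,v7:inf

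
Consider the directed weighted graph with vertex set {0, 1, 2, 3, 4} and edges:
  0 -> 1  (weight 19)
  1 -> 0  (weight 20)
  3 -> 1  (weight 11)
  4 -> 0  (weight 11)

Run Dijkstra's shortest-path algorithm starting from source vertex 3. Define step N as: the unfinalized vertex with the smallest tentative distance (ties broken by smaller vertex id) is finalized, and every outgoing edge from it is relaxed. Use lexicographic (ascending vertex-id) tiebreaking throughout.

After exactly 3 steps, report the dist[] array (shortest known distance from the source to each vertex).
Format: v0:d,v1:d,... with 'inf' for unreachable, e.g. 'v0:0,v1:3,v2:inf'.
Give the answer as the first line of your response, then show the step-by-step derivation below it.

v0:31,v1:11,v2:inf,v3:0,v4:inf

step 1: dist = v0:inf,v1:11,v2:inf,v3:0,v4:inf
step 2: dist = v0:31,v1:11,v2:inf,v3:0,v4:inf
step 3: dist = v0:31,v1:11,v2:inf,v3:0,v4:inf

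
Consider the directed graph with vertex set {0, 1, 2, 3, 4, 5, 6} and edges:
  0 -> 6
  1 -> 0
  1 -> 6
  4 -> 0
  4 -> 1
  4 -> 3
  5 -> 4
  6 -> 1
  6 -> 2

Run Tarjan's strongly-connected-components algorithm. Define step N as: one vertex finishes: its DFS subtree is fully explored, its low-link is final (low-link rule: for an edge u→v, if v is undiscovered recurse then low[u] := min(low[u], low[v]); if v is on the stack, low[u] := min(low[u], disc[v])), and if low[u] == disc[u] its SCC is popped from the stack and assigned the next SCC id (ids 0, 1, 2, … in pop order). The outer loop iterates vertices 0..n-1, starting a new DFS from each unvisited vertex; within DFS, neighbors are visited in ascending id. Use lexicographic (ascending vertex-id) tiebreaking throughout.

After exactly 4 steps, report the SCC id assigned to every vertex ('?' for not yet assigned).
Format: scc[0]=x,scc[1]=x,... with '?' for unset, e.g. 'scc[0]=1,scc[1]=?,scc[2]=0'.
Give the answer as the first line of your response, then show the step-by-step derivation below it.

scc[0]=1,scc[1]=1,scc[2]=0,scc[3]=?,scc[4]=?,scc[5]=?,scc[6]=1

step 1: low=(low[0]=0,low[1]=0,low[2]=?,low[3]=?,low[4]=?,low[5]=?,low[6]=1); scc=(scc[0]=?,scc[1]=?,scc[2]=?,scc[3]=?,scc[4]=?,scc[5]=?,scc[6]=?)
step 2: low=(low[0]=0,low[1]=0,low[2]=3,low[3]=?,low[4]=?,low[5]=?,low[6]=0); scc=(scc[0]=?,scc[1]=?,scc[2]=0,scc[3]=?,scc[4]=?,scc[5]=?,scc[6]=?)
step 3: low=(low[0]=0,low[1]=0,low[2]=3,low[3]=?,low[4]=?,low[5]=?,low[6]=0); scc=(scc[0]=?,scc[1]=?,scc[2]=0,scc[3]=?,scc[4]=?,scc[5]=?,scc[6]=?)
step 4: low=(low[0]=0,low[1]=0,low[2]=3,low[3]=?,low[4]=?,low[5]=?,low[6]=0); scc=(scc[0]=1,scc[1]=1,scc[2]=0,scc[3]=?,scc[4]=?,scc[5]=?,scc[6]=1)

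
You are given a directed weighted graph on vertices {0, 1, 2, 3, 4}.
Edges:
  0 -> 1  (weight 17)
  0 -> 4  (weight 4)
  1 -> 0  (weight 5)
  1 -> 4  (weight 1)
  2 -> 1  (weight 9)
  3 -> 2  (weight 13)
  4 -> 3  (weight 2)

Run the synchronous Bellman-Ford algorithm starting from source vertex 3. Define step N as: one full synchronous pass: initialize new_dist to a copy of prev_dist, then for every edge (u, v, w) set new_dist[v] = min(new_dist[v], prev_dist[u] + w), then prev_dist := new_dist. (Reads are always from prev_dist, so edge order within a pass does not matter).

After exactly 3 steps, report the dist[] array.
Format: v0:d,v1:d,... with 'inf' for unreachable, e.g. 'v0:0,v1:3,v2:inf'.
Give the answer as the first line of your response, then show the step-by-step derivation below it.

v0:27,v1:22,v2:13,v3:0,v4:23

step 1: dist = v0:inf,v1:inf,v2:13,v3:0,v4:inf
step 2: dist = v0:inf,v1:22,v2:13,v3:0,v4:inf
step 3: dist = v0:27,v1:22,v2:13,v3:0,v4:23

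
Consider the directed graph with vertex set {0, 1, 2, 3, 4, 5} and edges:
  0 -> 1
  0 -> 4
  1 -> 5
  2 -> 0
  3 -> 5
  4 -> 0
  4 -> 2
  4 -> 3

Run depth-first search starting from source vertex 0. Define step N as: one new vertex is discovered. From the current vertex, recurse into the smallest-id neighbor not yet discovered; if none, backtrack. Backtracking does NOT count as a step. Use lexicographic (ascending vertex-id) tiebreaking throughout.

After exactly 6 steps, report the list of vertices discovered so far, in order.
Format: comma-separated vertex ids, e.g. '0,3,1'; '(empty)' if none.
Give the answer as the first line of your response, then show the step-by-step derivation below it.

0,1,5,4,2,3

step 1: discover 0; path=0; order=0
step 2: discover 1; path=0>1; order=0,1
step 3: discover 5; path=0>1>5; order=0,1,5
step 4: discover 4; path=0>4; order=0,1,5,4
step 5: discover 2; path=0>4>2; order=0,1,5,4,2
step 6: discover 3; path=0>4>3; order=0,1,5,4,2,3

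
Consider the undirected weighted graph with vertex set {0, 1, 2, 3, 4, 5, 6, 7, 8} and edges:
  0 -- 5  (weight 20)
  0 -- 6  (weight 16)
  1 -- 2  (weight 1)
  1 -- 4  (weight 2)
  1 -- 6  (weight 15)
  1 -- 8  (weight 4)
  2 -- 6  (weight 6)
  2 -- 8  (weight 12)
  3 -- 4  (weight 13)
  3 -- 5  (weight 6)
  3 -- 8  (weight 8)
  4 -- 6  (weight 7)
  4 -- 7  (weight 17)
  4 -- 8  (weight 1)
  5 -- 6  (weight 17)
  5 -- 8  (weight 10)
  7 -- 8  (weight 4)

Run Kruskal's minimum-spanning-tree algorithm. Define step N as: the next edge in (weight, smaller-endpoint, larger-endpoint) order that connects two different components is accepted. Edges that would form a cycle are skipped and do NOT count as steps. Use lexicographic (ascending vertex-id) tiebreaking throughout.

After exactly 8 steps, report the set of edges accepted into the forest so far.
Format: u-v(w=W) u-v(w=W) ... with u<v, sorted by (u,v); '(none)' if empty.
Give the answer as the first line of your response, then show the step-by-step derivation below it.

0-6(w=16) 1-2(w=1) 1-4(w=2) 2-6(w=6) 3-5(w=6) 3-8(w=8) 4-8(w=1) 7-8(w=4)

step 1: add edge 1-2 (w=1); MST = {1-2(w=1)}
step 2: add edge 4-8 (w=1); MST = {1-2(w=1) 4-8(w=1)}
step 3: add edge 1-4 (w=2); MST = {1-2(w=1) 1-4(w=2) 4-8(w=1)}
step 4: add edge 7-8 (w=4); MST = {1-2(w=1) 1-4(w=2) 4-8(w=1) 7-8(w=4)}
step 5: add edge 2-6 (w=6); MST = {1-2(w=1) 1-4(w=2) 2-6(w=6) 4-8(w=1) 7-8(w=4)}
step 6: add edge 3-5 (w=6); MST = {1-2(w=1) 1-4(w=2) 2-6(w=6) 3-5(w=6) 4-8(w=1) 7-8(w=4)}
step 7: add edge 3-8 (w=8); MST = {1-2(w=1) 1-4(w=2) 2-6(w=6) 3-5(w=6) 3-8(w=8) 4-8(w=1) 7-8(w=4)}
step 8: add edge 0-6 (w=16); MST = {0-6(w=16) 1-2(w=1) 1-4(w=2) 2-6(w=6) 3-5(w=6) 3-8(w=8) 4-8(w=1) 7-8(w=4)}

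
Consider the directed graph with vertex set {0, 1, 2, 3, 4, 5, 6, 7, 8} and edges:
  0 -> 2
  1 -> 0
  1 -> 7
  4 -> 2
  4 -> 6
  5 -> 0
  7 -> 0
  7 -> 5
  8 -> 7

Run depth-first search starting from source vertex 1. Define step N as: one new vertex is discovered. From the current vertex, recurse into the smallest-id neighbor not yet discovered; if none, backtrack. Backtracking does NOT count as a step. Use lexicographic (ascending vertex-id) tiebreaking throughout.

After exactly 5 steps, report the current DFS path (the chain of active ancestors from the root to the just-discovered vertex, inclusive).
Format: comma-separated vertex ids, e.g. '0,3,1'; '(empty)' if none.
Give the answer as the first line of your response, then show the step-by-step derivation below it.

1,7,5

step 1: discover 1; path=1; order=1
step 2: discover 0; path=1>0; order=1,0
step 3: discover 2; path=1>0>2; order=1,0,2
step 4: discover 7; path=1>7; order=1,0,2,7
step 5: discover 5; path=1>7>5; order=1,0,2,7,5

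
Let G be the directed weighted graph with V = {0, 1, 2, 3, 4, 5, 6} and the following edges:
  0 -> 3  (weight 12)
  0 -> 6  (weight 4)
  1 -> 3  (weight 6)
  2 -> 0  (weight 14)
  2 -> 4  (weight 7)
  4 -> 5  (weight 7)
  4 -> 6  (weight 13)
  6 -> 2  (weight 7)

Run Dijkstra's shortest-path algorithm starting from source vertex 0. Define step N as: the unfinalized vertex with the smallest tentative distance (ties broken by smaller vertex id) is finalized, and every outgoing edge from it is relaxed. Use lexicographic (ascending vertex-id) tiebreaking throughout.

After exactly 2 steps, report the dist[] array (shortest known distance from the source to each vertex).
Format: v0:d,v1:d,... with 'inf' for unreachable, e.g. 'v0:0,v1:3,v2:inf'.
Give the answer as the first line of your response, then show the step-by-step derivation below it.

v0:0,v1:inf,v2:11,v3:12,v4:inf,v5:inf,v6:4

step 1: dist = v0:0,v1:inf,v2:inf,v3:12,v4:inf,v5:inf,v6:4
step 2: dist = v0:0,v1:inf,v2:11,v3:12,v4:inf,v5:inf,v6:4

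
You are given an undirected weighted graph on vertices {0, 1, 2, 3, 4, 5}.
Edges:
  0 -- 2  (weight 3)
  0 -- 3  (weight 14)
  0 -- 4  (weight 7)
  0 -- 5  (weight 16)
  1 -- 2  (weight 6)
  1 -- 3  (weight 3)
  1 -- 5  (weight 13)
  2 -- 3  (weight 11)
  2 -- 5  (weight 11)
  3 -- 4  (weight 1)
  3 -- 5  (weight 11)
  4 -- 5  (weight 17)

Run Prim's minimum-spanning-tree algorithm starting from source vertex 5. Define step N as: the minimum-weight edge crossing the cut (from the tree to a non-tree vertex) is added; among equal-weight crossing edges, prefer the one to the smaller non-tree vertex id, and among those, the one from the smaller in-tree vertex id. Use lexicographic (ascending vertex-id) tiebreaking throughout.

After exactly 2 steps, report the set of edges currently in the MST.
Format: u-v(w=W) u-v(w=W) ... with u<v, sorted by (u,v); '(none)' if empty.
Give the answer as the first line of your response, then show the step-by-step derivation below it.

0-2(w=3) 2-5(w=11)

step 1: add edge 2-5 (w=11); MST = {2-5(w=11)}
step 2: add edge 0-2 (w=3); MST = {0-2(w=3) 2-5(w=11)}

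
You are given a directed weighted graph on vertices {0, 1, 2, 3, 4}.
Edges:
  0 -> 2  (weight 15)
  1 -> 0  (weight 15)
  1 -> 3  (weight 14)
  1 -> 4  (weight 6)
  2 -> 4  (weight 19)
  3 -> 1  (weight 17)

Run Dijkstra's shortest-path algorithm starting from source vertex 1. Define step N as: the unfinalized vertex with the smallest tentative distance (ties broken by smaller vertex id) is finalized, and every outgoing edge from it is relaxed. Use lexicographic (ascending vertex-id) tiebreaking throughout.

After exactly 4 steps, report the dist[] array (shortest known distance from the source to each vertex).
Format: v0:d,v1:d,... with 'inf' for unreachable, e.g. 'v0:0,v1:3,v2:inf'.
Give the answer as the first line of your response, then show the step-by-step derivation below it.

v0:15,v1:0,v2:30,v3:14,v4:6

step 1: dist = v0:15,v1:0,v2:inf,v3:14,v4:6
step 2: dist = v0:15,v1:0,v2:inf,v3:14,v4:6
step 3: dist = v0:15,v1:0,v2:inf,v3:14,v4:6
step 4: dist = v0:15,v1:0,v2:30,v3:14,v4:6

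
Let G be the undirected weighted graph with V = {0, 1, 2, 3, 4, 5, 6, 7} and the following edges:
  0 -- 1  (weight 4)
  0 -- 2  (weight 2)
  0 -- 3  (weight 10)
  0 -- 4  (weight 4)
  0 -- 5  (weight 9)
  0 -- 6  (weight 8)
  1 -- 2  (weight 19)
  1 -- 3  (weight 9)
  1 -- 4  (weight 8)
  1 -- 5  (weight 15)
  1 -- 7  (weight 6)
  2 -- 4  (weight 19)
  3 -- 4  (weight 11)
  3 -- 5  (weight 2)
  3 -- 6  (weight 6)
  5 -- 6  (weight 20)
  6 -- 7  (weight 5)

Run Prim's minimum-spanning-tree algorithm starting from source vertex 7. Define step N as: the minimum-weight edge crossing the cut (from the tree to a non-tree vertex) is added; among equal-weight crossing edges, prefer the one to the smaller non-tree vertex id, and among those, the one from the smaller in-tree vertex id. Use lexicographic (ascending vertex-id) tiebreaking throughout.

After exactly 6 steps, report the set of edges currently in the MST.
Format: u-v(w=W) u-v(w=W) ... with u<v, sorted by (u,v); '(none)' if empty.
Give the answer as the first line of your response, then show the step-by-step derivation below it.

0-1(w=4) 0-2(w=2) 0-4(w=4) 1-7(w=6) 3-6(w=6) 6-7(w=5)

step 1: add edge 6-7 (w=5); MST = {6-7(w=5)}
step 2: add edge 1-7 (w=6); MST = {1-7(w=6) 6-7(w=5)}
step 3: add edge 0-1 (w=4); MST = {0-1(w=4) 1-7(w=6) 6-7(w=5)}
step 4: add edge 0-2 (w=2); MST = {0-1(w=4) 0-2(w=2) 1-7(w=6) 6-7(w=5)}
step 5: add edge 0-4 (w=4); MST = {0-1(w=4) 0-2(w=2) 0-4(w=4) 1-7(w=6) 6-7(w=5)}
step 6: add edge 3-6 (w=6); MST = {0-1(w=4) 0-2(w=2) 0-4(w=4) 1-7(w=6) 3-6(w=6) 6-7(w=5)}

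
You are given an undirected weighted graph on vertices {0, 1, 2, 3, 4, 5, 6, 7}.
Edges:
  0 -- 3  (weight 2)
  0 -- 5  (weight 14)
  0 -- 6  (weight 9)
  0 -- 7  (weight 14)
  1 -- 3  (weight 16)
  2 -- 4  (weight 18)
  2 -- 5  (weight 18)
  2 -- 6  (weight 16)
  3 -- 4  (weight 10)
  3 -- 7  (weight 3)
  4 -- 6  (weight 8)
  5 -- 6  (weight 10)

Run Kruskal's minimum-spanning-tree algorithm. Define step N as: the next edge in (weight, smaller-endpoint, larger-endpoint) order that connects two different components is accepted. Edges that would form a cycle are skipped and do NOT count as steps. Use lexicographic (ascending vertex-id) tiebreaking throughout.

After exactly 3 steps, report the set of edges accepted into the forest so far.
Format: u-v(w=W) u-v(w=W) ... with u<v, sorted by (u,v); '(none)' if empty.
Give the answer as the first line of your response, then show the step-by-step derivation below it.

0-3(w=2) 3-7(w=3) 4-6(w=8)

step 1: add edge 0-3 (w=2); MST = {0-3(w=2)}
step 2: add edge 3-7 (w=3); MST = {0-3(w=2) 3-7(w=3)}
step 3: add edge 4-6 (w=8); MST = {0-3(w=2) 3-7(w=3) 4-6(w=8)}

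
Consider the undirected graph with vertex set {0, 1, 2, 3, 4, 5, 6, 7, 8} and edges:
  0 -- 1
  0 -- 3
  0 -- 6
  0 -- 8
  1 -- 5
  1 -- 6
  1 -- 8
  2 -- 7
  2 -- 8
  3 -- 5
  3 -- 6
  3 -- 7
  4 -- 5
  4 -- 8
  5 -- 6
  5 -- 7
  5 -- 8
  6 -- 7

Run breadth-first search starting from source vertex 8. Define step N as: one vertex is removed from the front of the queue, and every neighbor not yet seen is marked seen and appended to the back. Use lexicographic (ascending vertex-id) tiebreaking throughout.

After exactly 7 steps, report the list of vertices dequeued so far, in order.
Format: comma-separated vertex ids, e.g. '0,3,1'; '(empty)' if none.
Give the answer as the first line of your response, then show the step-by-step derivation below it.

8,0,1,2,4,5,3

step 1: dequeue 8; queue=[0,1,2,4,5]; order=8
step 2: dequeue 0; queue=[1,2,4,5,3,6]; order=8,0
step 3: dequeue 1; queue=[2,4,5,3,6]; order=8,0,1
step 4: dequeue 2; queue=[4,5,3,6,7]; order=8,0,1,2
step 5: dequeue 4; queue=[5,3,6,7]; order=8,0,1,2,4
step 6: dequeue 5; queue=[3,6,7]; order=8,0,1,2,4,5
step 7: dequeue 3; queue=[6,7]; order=8,0,1,2,4,5,3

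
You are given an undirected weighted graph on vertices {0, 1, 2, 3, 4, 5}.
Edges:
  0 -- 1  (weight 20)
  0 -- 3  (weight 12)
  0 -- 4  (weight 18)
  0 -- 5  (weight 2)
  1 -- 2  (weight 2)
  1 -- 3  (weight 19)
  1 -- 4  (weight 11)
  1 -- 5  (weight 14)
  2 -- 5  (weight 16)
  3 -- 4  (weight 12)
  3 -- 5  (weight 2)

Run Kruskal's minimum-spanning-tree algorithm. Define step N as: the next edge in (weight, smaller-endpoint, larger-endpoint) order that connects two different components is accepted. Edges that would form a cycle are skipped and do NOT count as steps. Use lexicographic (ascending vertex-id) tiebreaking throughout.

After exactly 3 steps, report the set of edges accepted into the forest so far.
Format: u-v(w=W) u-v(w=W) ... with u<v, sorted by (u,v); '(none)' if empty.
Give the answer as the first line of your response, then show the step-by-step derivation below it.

0-5(w=2) 1-2(w=2) 3-5(w=2)

step 1: add edge 0-5 (w=2); MST = {0-5(w=2)}
step 2: add edge 1-2 (w=2); MST = {0-5(w=2) 1-2(w=2)}
step 3: add edge 3-5 (w=2); MST = {0-5(w=2) 1-2(w=2) 3-5(w=2)}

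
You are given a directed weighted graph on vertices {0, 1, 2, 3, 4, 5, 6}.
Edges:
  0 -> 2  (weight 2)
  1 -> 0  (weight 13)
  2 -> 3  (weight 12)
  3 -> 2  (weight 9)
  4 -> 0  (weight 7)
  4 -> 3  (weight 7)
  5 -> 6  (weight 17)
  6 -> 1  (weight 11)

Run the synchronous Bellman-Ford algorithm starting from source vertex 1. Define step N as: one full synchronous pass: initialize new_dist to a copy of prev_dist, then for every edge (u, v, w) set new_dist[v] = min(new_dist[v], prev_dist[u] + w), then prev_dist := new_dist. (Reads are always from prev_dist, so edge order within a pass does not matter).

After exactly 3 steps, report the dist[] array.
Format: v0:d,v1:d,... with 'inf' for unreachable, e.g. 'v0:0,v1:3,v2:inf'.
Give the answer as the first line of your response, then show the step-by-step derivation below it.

v0:13,v1:0,v2:15,v3:27,v4:inf,v5:inf,v6:inf

step 1: dist = v0:13,v1:0,v2:inf,v3:inf,v4:inf,v5:inf,v6:inf
step 2: dist = v0:13,v1:0,v2:15,v3:inf,v4:inf,v5:inf,v6:inf
step 3: dist = v0:13,v1:0,v2:15,v3:27,v4:inf,v5:inf,v6:inf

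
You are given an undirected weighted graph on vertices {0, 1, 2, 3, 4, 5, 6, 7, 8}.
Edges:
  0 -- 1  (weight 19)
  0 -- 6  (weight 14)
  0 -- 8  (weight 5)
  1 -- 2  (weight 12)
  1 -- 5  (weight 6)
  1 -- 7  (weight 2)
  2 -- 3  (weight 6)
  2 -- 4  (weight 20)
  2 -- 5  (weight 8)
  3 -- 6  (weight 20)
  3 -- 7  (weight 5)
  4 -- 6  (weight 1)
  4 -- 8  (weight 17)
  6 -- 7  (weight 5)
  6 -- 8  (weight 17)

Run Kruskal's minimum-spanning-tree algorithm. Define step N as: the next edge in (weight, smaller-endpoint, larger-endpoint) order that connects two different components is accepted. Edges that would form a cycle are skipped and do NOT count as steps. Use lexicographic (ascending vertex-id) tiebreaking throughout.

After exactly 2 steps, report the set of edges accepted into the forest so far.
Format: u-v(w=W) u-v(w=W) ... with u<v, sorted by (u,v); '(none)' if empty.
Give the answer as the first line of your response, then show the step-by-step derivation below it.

1-7(w=2) 4-6(w=1)

step 1: add edge 4-6 (w=1); MST = {4-6(w=1)}
step 2: add edge 1-7 (w=2); MST = {1-7(w=2) 4-6(w=1)}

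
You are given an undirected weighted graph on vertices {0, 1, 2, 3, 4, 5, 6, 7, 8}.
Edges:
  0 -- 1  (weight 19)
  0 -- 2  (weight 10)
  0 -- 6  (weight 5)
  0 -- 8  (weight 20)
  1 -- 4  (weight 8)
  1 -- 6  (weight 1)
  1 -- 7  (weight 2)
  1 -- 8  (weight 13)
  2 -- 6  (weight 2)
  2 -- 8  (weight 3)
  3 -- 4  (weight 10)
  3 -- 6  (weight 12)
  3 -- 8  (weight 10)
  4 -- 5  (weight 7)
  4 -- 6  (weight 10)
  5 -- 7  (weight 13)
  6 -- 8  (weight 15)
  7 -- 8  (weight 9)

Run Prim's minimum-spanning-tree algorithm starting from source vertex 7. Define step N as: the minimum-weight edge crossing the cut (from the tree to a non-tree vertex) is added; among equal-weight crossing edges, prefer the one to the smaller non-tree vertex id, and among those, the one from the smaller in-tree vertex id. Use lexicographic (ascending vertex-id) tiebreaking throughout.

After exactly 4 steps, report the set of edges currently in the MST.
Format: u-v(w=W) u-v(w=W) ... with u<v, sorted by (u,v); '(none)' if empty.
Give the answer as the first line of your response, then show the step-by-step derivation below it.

1-6(w=1) 1-7(w=2) 2-6(w=2) 2-8(w=3)

step 1: add edge 1-7 (w=2); MST = {1-7(w=2)}
step 2: add edge 1-6 (w=1); MST = {1-6(w=1) 1-7(w=2)}
step 3: add edge 2-6 (w=2); MST = {1-6(w=1) 1-7(w=2) 2-6(w=2)}
step 4: add edge 2-8 (w=3); MST = {1-6(w=1) 1-7(w=2) 2-6(w=2) 2-8(w=3)}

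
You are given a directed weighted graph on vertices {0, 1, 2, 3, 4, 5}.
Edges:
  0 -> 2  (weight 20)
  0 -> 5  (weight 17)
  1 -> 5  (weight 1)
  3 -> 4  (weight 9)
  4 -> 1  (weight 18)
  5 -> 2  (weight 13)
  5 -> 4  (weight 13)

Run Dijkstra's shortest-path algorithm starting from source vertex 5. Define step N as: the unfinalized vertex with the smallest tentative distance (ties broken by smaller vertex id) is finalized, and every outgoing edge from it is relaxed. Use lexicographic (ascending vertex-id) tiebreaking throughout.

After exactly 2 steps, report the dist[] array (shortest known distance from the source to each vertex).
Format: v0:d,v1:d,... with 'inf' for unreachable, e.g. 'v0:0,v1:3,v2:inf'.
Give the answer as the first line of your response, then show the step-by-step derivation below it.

v0:inf,v1:inf,v2:13,v3:inf,v4:13,v5:0

step 1: dist = v0:inf,v1:inf,v2:13,v3:inf,v4:13,v5:0
step 2: dist = v0:inf,v1:inf,v2:13,v3:inf,v4:13,v5:0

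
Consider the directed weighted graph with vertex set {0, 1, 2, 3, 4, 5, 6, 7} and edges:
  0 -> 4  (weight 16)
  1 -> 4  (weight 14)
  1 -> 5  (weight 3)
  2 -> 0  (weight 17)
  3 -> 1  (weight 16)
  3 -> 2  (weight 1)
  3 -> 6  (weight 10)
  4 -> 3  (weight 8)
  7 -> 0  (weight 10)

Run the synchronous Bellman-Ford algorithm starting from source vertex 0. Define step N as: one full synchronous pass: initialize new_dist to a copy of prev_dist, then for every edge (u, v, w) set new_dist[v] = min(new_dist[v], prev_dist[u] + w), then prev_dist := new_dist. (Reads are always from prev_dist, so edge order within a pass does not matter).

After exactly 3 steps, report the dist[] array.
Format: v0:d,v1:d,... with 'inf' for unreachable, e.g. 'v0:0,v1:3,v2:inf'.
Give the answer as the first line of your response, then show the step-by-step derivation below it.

v0:0,v1:40,v2:25,v3:24,v4:16,v5:inf,v6:34,v7:inf

step 1: dist = v0:0,v1:inf,v2:inf,v3:inf,v4:16,v5:inf,v6:inf,v7:inf
step 2: dist = v0:0,v1:inf,v2:inf,v3:24,v4:16,v5:inf,v6:inf,v7:inf
step 3: dist = v0:0,v1:40,v2:25,v3:24,v4:16,v5:inf,v6:34,v7:inf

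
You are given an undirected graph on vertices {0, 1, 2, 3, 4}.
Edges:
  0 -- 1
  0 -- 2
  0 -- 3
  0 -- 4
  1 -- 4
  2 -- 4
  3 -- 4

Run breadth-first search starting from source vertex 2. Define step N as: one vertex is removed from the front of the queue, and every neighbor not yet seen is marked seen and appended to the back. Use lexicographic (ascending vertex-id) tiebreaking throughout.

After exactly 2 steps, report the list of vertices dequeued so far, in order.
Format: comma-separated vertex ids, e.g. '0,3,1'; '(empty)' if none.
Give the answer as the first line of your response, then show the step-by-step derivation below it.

2,0

step 1: dequeue 2; queue=[0,4]; order=2
step 2: dequeue 0; queue=[4,1,3]; order=2,0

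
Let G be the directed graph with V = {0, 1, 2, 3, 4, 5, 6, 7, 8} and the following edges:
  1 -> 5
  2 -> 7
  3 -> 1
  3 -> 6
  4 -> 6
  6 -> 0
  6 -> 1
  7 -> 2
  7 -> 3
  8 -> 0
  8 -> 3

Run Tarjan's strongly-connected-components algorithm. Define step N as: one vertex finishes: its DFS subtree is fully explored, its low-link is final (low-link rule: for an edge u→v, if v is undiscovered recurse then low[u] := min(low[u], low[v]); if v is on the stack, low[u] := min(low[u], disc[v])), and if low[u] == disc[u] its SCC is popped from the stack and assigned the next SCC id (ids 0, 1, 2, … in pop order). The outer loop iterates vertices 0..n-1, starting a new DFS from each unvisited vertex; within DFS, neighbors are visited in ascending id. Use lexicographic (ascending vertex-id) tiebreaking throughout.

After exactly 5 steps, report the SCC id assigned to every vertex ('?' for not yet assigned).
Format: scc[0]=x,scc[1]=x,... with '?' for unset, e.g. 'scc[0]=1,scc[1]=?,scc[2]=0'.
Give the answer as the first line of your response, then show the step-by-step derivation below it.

scc[0]=0,scc[1]=2,scc[2]=?,scc[3]=4,scc[4]=?,scc[5]=1,scc[6]=3,scc[7]=?,scc[8]=?

step 1: low=(low[0]=0,low[1]=?,low[2]=?,low[3]=?,low[4]=?,low[5]=?,low[6]=?,low[7]=?,low[8]=?); scc=(scc[0]=0,scc[1]=?,scc[2]=?,scc[3]=?,scc[4]=?,scc[5]=?,scc[6]=?,scc[7]=?,scc[8]=?)
step 2: low=(low[0]=0,low[1]=1,low[2]=?,low[3]=?,low[4]=?,low[5]=2,low[6]=?,low[7]=?,low[8]=?); scc=(scc[0]=0,scc[1]=?,scc[2]=?,scc[3]=?,scc[4]=?,scc[5]=1,scc[6]=?,scc[7]=?,scc[8]=?)
step 3: low=(low[0]=0,low[1]=1,low[2]=?,low[3]=?,low[4]=?,low[5]=2,low[6]=?,low[7]=?,low[8]=?); scc=(scc[0]=0,scc[1]=2,scc[2]=?,scc[3]=?,scc[4]=?,scc[5]=1,scc[6]=?,scc[7]=?,scc[8]=?)
step 4: low=(low[0]=0,low[1]=1,low[2]=3,low[3]=5,low[4]=?,low[5]=2,low[6]=6,low[7]=3,low[8]=?); scc=(scc[0]=0,scc[1]=2,scc[2]=?,scc[3]=?,scc[4]=?,scc[5]=1,scc[6]=3,scc[7]=?,scc[8]=?)
step 5: low=(low[0]=0,low[1]=1,low[2]=3,low[3]=5,low[4]=?,low[5]=2,low[6]=6,low[7]=3,low[8]=?); scc=(scc[0]=0,scc[1]=2,scc[2]=?,scc[3]=4,scc[4]=?,scc[5]=1,scc[6]=3,scc[7]=?,scc[8]=?)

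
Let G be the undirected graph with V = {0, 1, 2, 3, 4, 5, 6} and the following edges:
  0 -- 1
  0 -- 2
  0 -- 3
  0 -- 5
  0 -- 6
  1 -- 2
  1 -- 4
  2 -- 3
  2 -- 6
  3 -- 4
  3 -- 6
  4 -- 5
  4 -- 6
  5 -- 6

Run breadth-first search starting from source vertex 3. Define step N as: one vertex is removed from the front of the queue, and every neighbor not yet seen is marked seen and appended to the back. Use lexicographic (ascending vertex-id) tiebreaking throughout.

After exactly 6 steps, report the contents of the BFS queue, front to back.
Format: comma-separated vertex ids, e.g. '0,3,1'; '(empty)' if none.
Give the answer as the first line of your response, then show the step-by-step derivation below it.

5

step 1: dequeue 3; queue=[0,2,4,6]; order=3
step 2: dequeue 0; queue=[2,4,6,1,5]; order=3,0
step 3: dequeue 2; queue=[4,6,1,5]; order=3,0,2
step 4: dequeue 4; queue=[6,1,5]; order=3,0,2,4
step 5: dequeue 6; queue=[1,5]; order=3,0,2,4,6
step 6: dequeue 1; queue=[5]; order=3,0,2,4,6,1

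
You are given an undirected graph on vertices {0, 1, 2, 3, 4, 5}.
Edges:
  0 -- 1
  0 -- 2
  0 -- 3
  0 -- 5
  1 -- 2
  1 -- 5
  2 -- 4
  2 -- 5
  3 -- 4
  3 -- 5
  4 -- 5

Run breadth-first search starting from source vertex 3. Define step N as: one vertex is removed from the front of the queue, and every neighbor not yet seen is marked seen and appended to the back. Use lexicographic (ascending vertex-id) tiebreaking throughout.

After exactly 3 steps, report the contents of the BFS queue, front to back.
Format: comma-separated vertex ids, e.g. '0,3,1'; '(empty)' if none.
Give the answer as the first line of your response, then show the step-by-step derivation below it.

5,1,2

step 1: dequeue 3; queue=[0,4,5]; order=3
step 2: dequeue 0; queue=[4,5,1,2]; order=3,0
step 3: dequeue 4; queue=[5,1,2]; order=3,0,4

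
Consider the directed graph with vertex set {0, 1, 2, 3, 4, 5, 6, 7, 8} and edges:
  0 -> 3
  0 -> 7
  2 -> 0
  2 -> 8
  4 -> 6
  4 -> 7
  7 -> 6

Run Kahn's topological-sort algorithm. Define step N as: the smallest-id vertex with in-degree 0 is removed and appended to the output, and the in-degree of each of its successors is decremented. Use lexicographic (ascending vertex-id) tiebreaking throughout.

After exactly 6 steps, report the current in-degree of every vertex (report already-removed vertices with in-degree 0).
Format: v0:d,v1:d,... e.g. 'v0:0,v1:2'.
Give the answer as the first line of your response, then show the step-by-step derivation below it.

v0:0,v1:0,v2:0,v3:0,v4:0,v5:0,v6:1,v7:0,v8:0

step 1: output 1; order=[1]; indeg=(1,0,0,1,0,0,2,2,1)
step 2: output 2; order=[1,2]; indeg=(0,0,0,1,0,0,2,2,0)
step 3: output 0; order=[1,2,0]; indeg=(0,0,0,0,0,0,2,1,0)
step 4: output 3; order=[1,2,0,3]; indeg=(0,0,0,0,0,0,2,1,0)
step 5: output 4; order=[1,2,0,3,4]; indeg=(0,0,0,0,0,0,1,0,0)
step 6: output 5; order=[1,2,0,3,4,5]; indeg=(0,0,0,0,0,0,1,0,0)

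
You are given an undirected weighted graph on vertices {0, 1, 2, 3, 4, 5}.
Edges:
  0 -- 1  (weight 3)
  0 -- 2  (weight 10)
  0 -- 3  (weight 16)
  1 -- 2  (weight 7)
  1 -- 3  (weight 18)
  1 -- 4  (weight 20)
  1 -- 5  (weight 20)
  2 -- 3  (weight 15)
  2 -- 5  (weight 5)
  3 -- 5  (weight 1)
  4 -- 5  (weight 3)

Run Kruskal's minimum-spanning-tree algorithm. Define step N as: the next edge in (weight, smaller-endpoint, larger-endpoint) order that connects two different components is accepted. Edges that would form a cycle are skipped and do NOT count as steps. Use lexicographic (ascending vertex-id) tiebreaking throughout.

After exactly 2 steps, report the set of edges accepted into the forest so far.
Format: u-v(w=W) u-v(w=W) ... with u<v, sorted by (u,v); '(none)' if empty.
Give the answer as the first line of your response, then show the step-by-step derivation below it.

0-1(w=3) 3-5(w=1)

step 1: add edge 3-5 (w=1); MST = {3-5(w=1)}
step 2: add edge 0-1 (w=3); MST = {0-1(w=3) 3-5(w=1)}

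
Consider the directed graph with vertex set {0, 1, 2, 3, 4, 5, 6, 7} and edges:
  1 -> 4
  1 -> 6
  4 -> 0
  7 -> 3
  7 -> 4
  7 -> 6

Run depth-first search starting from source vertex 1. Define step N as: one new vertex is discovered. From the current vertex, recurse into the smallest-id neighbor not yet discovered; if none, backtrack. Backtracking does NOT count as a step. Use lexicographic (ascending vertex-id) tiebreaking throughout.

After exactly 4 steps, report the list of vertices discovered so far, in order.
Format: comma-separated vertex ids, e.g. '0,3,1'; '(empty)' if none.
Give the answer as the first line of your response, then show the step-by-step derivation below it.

1,4,0,6

step 1: discover 1; path=1; order=1
step 2: discover 4; path=1>4; order=1,4
step 3: discover 0; path=1>4>0; order=1,4,0
step 4: discover 6; path=1>6; order=1,4,0,6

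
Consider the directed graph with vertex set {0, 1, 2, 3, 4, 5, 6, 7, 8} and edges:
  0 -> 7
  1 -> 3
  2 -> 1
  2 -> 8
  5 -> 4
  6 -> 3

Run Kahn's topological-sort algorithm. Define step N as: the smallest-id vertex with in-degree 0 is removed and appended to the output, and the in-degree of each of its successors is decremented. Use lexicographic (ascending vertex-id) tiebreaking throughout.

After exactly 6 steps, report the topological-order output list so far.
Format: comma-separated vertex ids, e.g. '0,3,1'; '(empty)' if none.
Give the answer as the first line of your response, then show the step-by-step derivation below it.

0,2,1,5,4,6

step 1: output 0; order=[0]; indeg=(0,1,0,2,1,0,0,0,1)
step 2: output 2; order=[0,2]; indeg=(0,0,0,2,1,0,0,0,0)
step 3: output 1; order=[0,2,1]; indeg=(0,0,0,1,1,0,0,0,0)
step 4: output 5; order=[0,2,1,5]; indeg=(0,0,0,1,0,0,0,0,0)
step 5: output 4; order=[0,2,1,5,4]; indeg=(0,0,0,1,0,0,0,0,0)
step 6: output 6; order=[0,2,1,5,4,6]; indeg=(0,0,0,0,0,0,0,0,0)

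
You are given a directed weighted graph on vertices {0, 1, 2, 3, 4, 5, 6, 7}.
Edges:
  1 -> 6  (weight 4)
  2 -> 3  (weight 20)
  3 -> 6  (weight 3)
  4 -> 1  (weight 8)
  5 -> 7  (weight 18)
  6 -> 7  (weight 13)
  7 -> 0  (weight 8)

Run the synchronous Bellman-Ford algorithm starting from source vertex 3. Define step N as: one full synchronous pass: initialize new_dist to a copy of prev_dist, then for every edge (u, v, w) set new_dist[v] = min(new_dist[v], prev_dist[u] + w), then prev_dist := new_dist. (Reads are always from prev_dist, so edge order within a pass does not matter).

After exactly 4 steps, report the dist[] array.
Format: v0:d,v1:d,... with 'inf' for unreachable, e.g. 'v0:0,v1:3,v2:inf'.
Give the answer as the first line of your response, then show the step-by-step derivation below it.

v0:24,v1:inf,v2:inf,v3:0,v4:inf,v5:inf,v6:3,v7:16

step 1: dist = v0:inf,v1:inf,v2:inf,v3:0,v4:inf,v5:inf,v6:3,v7:inf
step 2: dist = v0:inf,v1:inf,v2:inf,v3:0,v4:inf,v5:inf,v6:3,v7:16
step 3: dist = v0:24,v1:inf,v2:inf,v3:0,v4:inf,v5:inf,v6:3,v7:16
step 4: dist = v0:24,v1:inf,v2:inf,v3:0,v4:inf,v5:inf,v6:3,v7:16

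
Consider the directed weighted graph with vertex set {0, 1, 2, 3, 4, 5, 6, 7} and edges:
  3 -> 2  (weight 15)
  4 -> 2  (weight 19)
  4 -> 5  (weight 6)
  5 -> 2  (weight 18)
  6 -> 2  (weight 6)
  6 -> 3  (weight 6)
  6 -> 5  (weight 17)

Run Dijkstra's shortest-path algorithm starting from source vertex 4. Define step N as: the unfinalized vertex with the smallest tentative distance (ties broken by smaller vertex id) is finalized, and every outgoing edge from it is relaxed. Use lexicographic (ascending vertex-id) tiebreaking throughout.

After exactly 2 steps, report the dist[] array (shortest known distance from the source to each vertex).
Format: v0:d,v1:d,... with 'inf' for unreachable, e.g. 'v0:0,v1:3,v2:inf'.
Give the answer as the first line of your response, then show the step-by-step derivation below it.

v0:inf,v1:inf,v2:19,v3:inf,v4:0,v5:6,v6:inf,v7:inf

step 1: dist = v0:inf,v1:inf,v2:19,v3:inf,v4:0,v5:6,v6:inf,v7:inf
step 2: dist = v0:inf,v1:inf,v2:19,v3:inf,v4:0,v5:6,v6:inf,v7:inf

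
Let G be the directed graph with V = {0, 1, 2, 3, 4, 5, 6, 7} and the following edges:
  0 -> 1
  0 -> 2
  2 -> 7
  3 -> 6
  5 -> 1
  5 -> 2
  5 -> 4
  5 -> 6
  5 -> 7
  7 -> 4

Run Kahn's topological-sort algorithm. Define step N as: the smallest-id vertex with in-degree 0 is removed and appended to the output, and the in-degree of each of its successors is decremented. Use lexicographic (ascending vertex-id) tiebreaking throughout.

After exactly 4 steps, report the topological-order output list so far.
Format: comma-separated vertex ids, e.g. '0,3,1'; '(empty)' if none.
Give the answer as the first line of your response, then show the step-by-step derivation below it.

0,3,5,1

step 1: output 0; order=[0]; indeg=(0,1,1,0,2,0,2,2)
step 2: output 3; order=[0,3]; indeg=(0,1,1,0,2,0,1,2)
step 3: output 5; order=[0,3,5]; indeg=(0,0,0,0,1,0,0,1)
step 4: output 1; order=[0,3,5,1]; indeg=(0,0,0,0,1,0,0,1)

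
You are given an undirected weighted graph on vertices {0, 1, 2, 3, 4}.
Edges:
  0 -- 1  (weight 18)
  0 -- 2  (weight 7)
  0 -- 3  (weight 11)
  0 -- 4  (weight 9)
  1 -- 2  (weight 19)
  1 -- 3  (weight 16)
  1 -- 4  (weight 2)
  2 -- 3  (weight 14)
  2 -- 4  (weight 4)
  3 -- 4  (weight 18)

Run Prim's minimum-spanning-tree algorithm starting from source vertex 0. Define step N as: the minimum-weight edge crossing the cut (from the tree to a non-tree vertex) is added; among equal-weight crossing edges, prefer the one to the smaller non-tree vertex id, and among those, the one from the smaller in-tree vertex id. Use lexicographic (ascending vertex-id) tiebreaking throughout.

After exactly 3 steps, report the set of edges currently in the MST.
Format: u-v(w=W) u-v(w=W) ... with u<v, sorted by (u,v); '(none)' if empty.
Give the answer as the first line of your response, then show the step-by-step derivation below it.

0-2(w=7) 1-4(w=2) 2-4(w=4)

step 1: add edge 0-2 (w=7); MST = {0-2(w=7)}
step 2: add edge 2-4 (w=4); MST = {0-2(w=7) 2-4(w=4)}
step 3: add edge 1-4 (w=2); MST = {0-2(w=7) 1-4(w=2) 2-4(w=4)}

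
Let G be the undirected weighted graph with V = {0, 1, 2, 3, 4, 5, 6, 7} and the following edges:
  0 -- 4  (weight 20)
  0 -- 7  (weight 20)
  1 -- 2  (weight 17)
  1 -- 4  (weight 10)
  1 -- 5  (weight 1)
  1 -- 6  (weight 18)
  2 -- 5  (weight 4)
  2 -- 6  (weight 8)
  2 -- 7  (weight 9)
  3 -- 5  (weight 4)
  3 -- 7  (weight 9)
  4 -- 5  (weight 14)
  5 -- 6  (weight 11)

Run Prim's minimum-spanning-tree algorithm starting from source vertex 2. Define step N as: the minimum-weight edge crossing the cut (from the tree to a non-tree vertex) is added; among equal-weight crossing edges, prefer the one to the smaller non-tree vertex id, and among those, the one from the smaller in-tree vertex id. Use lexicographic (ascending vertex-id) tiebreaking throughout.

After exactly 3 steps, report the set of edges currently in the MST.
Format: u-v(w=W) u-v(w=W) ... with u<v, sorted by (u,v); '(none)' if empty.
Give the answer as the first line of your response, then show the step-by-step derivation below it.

1-5(w=1) 2-5(w=4) 3-5(w=4)

step 1: add edge 2-5 (w=4); MST = {2-5(w=4)}
step 2: add edge 1-5 (w=1); MST = {1-5(w=1) 2-5(w=4)}
step 3: add edge 3-5 (w=4); MST = {1-5(w=1) 2-5(w=4) 3-5(w=4)}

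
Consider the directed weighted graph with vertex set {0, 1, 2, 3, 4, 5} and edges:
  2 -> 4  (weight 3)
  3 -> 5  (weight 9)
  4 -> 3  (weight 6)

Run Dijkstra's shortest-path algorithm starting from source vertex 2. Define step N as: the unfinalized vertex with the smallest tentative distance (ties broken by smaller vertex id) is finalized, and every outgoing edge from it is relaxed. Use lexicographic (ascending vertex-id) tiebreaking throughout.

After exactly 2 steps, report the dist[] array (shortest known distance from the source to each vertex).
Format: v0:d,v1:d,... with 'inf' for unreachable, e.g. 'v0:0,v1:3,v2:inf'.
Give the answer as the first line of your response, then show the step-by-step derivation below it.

v0:inf,v1:inf,v2:0,v3:9,v4:3,v5:inf

step 1: dist = v0:inf,v1:inf,v2:0,v3:inf,v4:3,v5:inf
step 2: dist = v0:inf,v1:inf,v2:0,v3:9,v4:3,v5:inf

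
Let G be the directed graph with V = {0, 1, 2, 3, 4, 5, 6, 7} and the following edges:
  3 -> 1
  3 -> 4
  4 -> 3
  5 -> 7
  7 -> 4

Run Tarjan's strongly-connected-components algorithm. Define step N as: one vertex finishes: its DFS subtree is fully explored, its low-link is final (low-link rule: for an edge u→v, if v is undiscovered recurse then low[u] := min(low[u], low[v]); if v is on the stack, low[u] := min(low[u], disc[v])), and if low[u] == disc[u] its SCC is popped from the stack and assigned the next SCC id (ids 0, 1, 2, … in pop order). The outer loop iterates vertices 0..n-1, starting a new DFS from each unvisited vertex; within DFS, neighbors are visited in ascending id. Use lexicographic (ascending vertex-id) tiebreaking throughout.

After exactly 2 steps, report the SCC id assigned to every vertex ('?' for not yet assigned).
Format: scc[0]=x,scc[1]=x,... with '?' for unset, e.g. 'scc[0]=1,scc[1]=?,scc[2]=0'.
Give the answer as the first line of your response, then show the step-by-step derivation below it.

scc[0]=0,scc[1]=1,scc[2]=?,scc[3]=?,scc[4]=?,scc[5]=?,scc[6]=?,scc[7]=?

step 1: low=(low[0]=0,low[1]=?,low[2]=?,low[3]=?,low[4]=?,low[5]=?,low[6]=?,low[7]=?); scc=(scc[0]=0,scc[1]=?,scc[2]=?,scc[3]=?,scc[4]=?,scc[5]=?,scc[6]=?,scc[7]=?)
step 2: low=(low[0]=0,low[1]=1,low[2]=?,low[3]=?,low[4]=?,low[5]=?,low[6]=?,low[7]=?); scc=(scc[0]=0,scc[1]=1,scc[2]=?,scc[3]=?,scc[4]=?,scc[5]=?,scc[6]=?,scc[7]=?)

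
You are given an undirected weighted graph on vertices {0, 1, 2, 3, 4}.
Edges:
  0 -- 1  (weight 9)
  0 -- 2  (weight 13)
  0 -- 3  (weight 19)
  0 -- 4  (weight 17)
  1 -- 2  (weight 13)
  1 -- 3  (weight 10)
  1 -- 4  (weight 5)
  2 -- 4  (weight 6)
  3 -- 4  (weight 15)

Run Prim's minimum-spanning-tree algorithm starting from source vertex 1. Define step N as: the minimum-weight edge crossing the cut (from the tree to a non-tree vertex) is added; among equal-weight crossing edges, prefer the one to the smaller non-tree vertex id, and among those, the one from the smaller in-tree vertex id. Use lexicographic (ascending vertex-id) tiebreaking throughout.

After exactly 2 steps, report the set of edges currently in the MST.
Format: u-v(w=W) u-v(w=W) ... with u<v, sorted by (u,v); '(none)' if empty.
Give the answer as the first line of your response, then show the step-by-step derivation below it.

1-4(w=5) 2-4(w=6)

step 1: add edge 1-4 (w=5); MST = {1-4(w=5)}
step 2: add edge 2-4 (w=6); MST = {1-4(w=5) 2-4(w=6)}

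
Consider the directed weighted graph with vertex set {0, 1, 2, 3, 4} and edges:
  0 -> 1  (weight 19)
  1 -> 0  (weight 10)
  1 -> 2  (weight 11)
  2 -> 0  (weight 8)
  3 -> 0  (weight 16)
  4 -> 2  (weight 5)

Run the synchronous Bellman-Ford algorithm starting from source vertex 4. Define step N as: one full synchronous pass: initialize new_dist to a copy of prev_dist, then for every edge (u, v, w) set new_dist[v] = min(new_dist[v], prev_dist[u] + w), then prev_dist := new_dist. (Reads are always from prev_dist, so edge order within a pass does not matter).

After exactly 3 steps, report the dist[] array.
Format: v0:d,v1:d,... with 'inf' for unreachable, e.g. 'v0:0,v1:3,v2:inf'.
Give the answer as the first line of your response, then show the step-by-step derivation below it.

v0:13,v1:32,v2:5,v3:inf,v4:0

step 1: dist = v0:inf,v1:inf,v2:5,v3:inf,v4:0
step 2: dist = v0:13,v1:inf,v2:5,v3:inf,v4:0
step 3: dist = v0:13,v1:32,v2:5,v3:inf,v4:0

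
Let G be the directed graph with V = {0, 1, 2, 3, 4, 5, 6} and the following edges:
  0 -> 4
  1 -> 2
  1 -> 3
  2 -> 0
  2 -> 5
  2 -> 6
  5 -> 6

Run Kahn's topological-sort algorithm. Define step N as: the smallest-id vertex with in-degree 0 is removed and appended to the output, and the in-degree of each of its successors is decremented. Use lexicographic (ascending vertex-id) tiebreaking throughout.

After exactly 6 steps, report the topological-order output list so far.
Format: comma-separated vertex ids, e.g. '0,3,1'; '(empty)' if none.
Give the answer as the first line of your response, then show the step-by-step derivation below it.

1,2,0,3,4,5

step 1: output 1; order=[1]; indeg=(1,0,0,0,1,1,2)
step 2: output 2; order=[1,2]; indeg=(0,0,0,0,1,0,1)
step 3: output 0; order=[1,2,0]; indeg=(0,0,0,0,0,0,1)
step 4: output 3; order=[1,2,0,3]; indeg=(0,0,0,0,0,0,1)
step 5: output 4; order=[1,2,0,3,4]; indeg=(0,0,0,0,0,0,1)
step 6: output 5; order=[1,2,0,3,4,5]; indeg=(0,0,0,0,0,0,0)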